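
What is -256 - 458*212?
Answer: -97352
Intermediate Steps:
-256 - 458*212 = -256 - 97096 = -97352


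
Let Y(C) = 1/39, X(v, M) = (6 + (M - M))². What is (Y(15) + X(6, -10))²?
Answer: 1974025/1521 ≈ 1297.8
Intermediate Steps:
X(v, M) = 36 (X(v, M) = (6 + 0)² = 6² = 36)
Y(C) = 1/39
(Y(15) + X(6, -10))² = (1/39 + 36)² = (1405/39)² = 1974025/1521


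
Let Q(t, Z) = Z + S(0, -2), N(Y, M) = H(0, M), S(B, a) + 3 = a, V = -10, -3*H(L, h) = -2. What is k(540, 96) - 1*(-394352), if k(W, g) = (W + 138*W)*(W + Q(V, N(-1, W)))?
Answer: 40601492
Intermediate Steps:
H(L, h) = 2/3 (H(L, h) = -1/3*(-2) = 2/3)
S(B, a) = -3 + a
N(Y, M) = 2/3
Q(t, Z) = -5 + Z (Q(t, Z) = Z + (-3 - 2) = Z - 5 = -5 + Z)
k(W, g) = 139*W*(-13/3 + W) (k(W, g) = (W + 138*W)*(W + (-5 + 2/3)) = (139*W)*(W - 13/3) = (139*W)*(-13/3 + W) = 139*W*(-13/3 + W))
k(540, 96) - 1*(-394352) = (139/3)*540*(-13 + 3*540) - 1*(-394352) = (139/3)*540*(-13 + 1620) + 394352 = (139/3)*540*1607 + 394352 = 40207140 + 394352 = 40601492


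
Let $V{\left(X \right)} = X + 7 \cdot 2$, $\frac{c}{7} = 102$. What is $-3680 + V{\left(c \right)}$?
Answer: $-2952$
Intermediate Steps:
$c = 714$ ($c = 7 \cdot 102 = 714$)
$V{\left(X \right)} = 14 + X$ ($V{\left(X \right)} = X + 14 = 14 + X$)
$-3680 + V{\left(c \right)} = -3680 + \left(14 + 714\right) = -3680 + 728 = -2952$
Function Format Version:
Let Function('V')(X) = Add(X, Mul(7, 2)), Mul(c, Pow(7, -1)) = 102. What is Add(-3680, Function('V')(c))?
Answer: -2952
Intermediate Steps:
c = 714 (c = Mul(7, 102) = 714)
Function('V')(X) = Add(14, X) (Function('V')(X) = Add(X, 14) = Add(14, X))
Add(-3680, Function('V')(c)) = Add(-3680, Add(14, 714)) = Add(-3680, 728) = -2952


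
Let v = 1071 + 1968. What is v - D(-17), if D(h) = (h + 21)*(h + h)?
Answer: 3175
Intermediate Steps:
D(h) = 2*h*(21 + h) (D(h) = (21 + h)*(2*h) = 2*h*(21 + h))
v = 3039
v - D(-17) = 3039 - 2*(-17)*(21 - 17) = 3039 - 2*(-17)*4 = 3039 - 1*(-136) = 3039 + 136 = 3175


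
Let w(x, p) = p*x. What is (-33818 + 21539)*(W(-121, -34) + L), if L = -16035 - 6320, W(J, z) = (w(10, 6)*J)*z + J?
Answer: -2754965556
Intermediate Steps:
W(J, z) = J + 60*J*z (W(J, z) = ((6*10)*J)*z + J = (60*J)*z + J = 60*J*z + J = J + 60*J*z)
L = -22355
(-33818 + 21539)*(W(-121, -34) + L) = (-33818 + 21539)*(-121*(1 + 60*(-34)) - 22355) = -12279*(-121*(1 - 2040) - 22355) = -12279*(-121*(-2039) - 22355) = -12279*(246719 - 22355) = -12279*224364 = -2754965556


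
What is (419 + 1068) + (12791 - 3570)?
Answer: 10708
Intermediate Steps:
(419 + 1068) + (12791 - 3570) = 1487 + 9221 = 10708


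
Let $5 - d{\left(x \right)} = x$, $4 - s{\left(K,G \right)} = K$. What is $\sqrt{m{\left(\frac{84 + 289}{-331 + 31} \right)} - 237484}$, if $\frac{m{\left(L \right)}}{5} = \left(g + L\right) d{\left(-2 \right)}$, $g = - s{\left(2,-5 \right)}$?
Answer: $\frac{i \sqrt{213837765}}{30} \approx 487.44 i$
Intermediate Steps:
$s{\left(K,G \right)} = 4 - K$
$d{\left(x \right)} = 5 - x$
$g = -2$ ($g = - (4 - 2) = \left(-1\right) 2 = -2$)
$m{\left(L \right)} = -70 + 35 L$ ($m{\left(L \right)} = 5 \left(-2 + L\right) \left(5 - -2\right) = 5 \left(-2 + L\right) \left(5 + 2\right) = 5 \left(-2 + L\right) 7 = 5 \left(-14 + 7 L\right) = -70 + 35 L$)
$\sqrt{m{\left(\frac{84 + 289}{-331 + 31} \right)} - 237484} = \sqrt{\left(-70 + 35 \frac{84 + 289}{-331 + 31}\right) - 237484} = \sqrt{\left(-70 + 35 \frac{373}{-300}\right) - 237484} = \sqrt{\left(-70 + 35 \cdot 373 \left(- \frac{1}{300}\right)\right) - 237484} = \sqrt{\left(-70 + 35 \left(- \frac{373}{300}\right)\right) - 237484} = \sqrt{\left(-70 - \frac{2611}{60}\right) - 237484} = \sqrt{- \frac{6811}{60} - 237484} = \sqrt{- \frac{14255851}{60}} = \frac{i \sqrt{213837765}}{30}$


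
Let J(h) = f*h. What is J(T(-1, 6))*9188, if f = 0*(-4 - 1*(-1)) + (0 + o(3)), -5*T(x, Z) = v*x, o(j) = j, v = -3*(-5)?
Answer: 82692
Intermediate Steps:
v = 15
T(x, Z) = -3*x
f = 3 (f = 0*(-4 - 1*(-1)) + (0 + 3) = 0*(-4 + 1) + 3 = 0*(-3) + 3 = 0 + 3 = 3)
J(h) = 3*h
J(T(-1, 6))*9188 = (3*(-3*(-1)))*9188 = (3*3)*9188 = 9*9188 = 82692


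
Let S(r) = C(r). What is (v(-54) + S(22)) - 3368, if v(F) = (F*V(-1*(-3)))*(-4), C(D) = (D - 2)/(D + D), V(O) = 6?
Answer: -22787/11 ≈ -2071.5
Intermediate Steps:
C(D) = (-2 + D)/(2*D) (C(D) = (-2 + D)/((2*D)) = (-2 + D)*(1/(2*D)) = (-2 + D)/(2*D))
S(r) = (-2 + r)/(2*r)
v(F) = -24*F (v(F) = (F*6)*(-4) = (6*F)*(-4) = -24*F)
(v(-54) + S(22)) - 3368 = (-24*(-54) + (1/2)*(-2 + 22)/22) - 3368 = (1296 + (1/2)*(1/22)*20) - 3368 = (1296 + 5/11) - 3368 = 14261/11 - 3368 = -22787/11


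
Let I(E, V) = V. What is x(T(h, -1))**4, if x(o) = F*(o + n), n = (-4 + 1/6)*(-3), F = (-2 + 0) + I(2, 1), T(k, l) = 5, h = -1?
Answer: 1185921/16 ≈ 74120.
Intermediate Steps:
F = -1 (F = (-2 + 0) + 1 = -2 + 1 = -1)
n = 23/2 (n = (-4 + 1/6)*(-3) = -23/6*(-3) = 23/2 ≈ 11.500)
x(o) = -23/2 - o (x(o) = -(o + 23/2) = -(23/2 + o) = -23/2 - o)
x(T(h, -1))**4 = (-23/2 - 1*5)**4 = (-23/2 - 5)**4 = (-33/2)**4 = 1185921/16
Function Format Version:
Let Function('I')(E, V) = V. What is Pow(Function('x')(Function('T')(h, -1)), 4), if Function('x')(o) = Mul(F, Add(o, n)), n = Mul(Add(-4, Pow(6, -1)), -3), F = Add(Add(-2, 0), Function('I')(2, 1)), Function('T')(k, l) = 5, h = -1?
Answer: Rational(1185921, 16) ≈ 74120.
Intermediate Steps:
F = -1 (F = Add(Add(-2, 0), 1) = Add(-2, 1) = -1)
n = Rational(23, 2) (n = Mul(Add(-4, Rational(1, 6)), -3) = Mul(Rational(-23, 6), -3) = Rational(23, 2) ≈ 11.500)
Function('x')(o) = Add(Rational(-23, 2), Mul(-1, o)) (Function('x')(o) = Mul(-1, Add(o, Rational(23, 2))) = Mul(-1, Add(Rational(23, 2), o)) = Add(Rational(-23, 2), Mul(-1, o)))
Pow(Function('x')(Function('T')(h, -1)), 4) = Pow(Add(Rational(-23, 2), Mul(-1, 5)), 4) = Pow(Add(Rational(-23, 2), -5), 4) = Pow(Rational(-33, 2), 4) = Rational(1185921, 16)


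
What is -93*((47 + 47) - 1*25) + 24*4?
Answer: -6321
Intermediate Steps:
-93*((47 + 47) - 1*25) + 24*4 = -93*(94 - 25) + 96 = -93*69 + 96 = -6417 + 96 = -6321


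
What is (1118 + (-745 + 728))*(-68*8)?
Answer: -598944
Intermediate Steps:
(1118 + (-745 + 728))*(-68*8) = (1118 - 17)*(-544) = 1101*(-544) = -598944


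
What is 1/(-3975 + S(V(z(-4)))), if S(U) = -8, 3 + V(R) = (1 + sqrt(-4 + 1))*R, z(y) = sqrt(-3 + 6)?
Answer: -1/3983 ≈ -0.00025107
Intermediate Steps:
z(y) = sqrt(3)
V(R) = -3 + R*(1 + I*sqrt(3)) (V(R) = -3 + (1 + sqrt(-4 + 1))*R = -3 + (1 + sqrt(-3))*R = -3 + (1 + I*sqrt(3))*R = -3 + R*(1 + I*sqrt(3)))
1/(-3975 + S(V(z(-4)))) = 1/(-3975 - 8) = 1/(-3983) = -1/3983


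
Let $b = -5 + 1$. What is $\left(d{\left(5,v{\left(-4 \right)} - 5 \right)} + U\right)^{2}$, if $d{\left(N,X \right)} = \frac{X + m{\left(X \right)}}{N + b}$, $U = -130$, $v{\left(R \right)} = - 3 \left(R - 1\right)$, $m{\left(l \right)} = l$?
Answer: $12100$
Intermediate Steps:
$v{\left(R \right)} = 3 - 3 R$ ($v{\left(R \right)} = - 3 \left(-1 + R\right) = 3 - 3 R$)
$b = -4$
$d{\left(N,X \right)} = \frac{2 X}{-4 + N}$ ($d{\left(N,X \right)} = \frac{X + X}{N - 4} = \frac{2 X}{-4 + N}$)
$\left(d{\left(5,v{\left(-4 \right)} - 5 \right)} + U\right)^{2} = \left(\frac{2 \left(\left(3 - -12\right) - 5\right)}{-4 + 5} - 130\right)^{2} = \left(\frac{2 \left(\left(3 + 12\right) - 5\right)}{1} - 130\right)^{2} = \left(2 \left(15 - 5\right) 1 - 130\right)^{2} = \left(2 \cdot 10 \cdot 1 - 130\right)^{2} = \left(20 - 130\right)^{2} = \left(-110\right)^{2} = 12100$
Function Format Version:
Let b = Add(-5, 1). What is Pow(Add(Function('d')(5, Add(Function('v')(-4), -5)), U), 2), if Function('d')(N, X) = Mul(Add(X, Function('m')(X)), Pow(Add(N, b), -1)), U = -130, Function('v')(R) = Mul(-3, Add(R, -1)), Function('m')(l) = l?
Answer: 12100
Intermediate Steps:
Function('v')(R) = Add(3, Mul(-3, R)) (Function('v')(R) = Mul(-3, Add(-1, R)) = Add(3, Mul(-3, R)))
b = -4
Function('d')(N, X) = Mul(2, X, Pow(Add(-4, N), -1)) (Function('d')(N, X) = Mul(Add(X, X), Pow(Add(N, -4), -1)) = Mul(Mul(2, X), Pow(Add(-4, N), -1)) = Mul(2, X, Pow(Add(-4, N), -1)))
Pow(Add(Function('d')(5, Add(Function('v')(-4), -5)), U), 2) = Pow(Add(Mul(2, Add(Add(3, Mul(-3, -4)), -5), Pow(Add(-4, 5), -1)), -130), 2) = Pow(Add(Mul(2, Add(Add(3, 12), -5), Pow(1, -1)), -130), 2) = Pow(Add(Mul(2, Add(15, -5), 1), -130), 2) = Pow(Add(Mul(2, 10, 1), -130), 2) = Pow(Add(20, -130), 2) = Pow(-110, 2) = 12100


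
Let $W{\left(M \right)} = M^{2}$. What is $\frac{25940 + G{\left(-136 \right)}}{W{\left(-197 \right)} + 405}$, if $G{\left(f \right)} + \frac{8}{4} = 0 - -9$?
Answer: $\frac{25947}{39214} \approx 0.66168$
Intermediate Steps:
$G{\left(f \right)} = 7$ ($G{\left(f \right)} = -2 + \left(0 - -9\right) = -2 + \left(0 + 9\right) = -2 + 9 = 7$)
$\frac{25940 + G{\left(-136 \right)}}{W{\left(-197 \right)} + 405} = \frac{25940 + 7}{\left(-197\right)^{2} + 405} = \frac{25947}{38809 + 405} = \frac{25947}{39214}$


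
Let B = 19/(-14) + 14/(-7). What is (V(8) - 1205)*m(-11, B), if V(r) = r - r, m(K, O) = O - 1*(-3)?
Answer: 6025/14 ≈ 430.36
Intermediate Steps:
B = -47/14 (B = 19*(-1/14) + 14*(-1/7) = -19/14 - 2 = -47/14 ≈ -3.3571)
m(K, O) = 3 + O (m(K, O) = O + 3 = 3 + O)
V(r) = 0
(V(8) - 1205)*m(-11, B) = (0 - 1205)*(3 - 47/14) = -1205*(-5/14) = 6025/14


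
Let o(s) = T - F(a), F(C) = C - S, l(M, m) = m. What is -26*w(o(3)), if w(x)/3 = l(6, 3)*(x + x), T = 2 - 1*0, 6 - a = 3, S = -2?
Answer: 1404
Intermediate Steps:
a = 3 (a = 6 - 1*3 = 6 - 3 = 3)
F(C) = 2 + C (F(C) = C - 1*(-2) = C + 2 = 2 + C)
T = 2 (T = 2 + 0 = 2)
o(s) = -3 (o(s) = 2 - (2 + 3) = 2 - 1*5 = 2 - 5 = -3)
w(x) = 18*x (w(x) = 3*(3*(x + x)) = 3*(3*(2*x)) = 3*(6*x) = 18*x)
-26*w(o(3)) = -468*(-3) = -26*(-54) = 1404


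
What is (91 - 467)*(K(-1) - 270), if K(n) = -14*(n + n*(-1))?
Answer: 101520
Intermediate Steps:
K(n) = 0 (K(n) = -14*(n - n) = -14*0 = 0)
(91 - 467)*(K(-1) - 270) = (91 - 467)*(0 - 270) = -376*(-270) = 101520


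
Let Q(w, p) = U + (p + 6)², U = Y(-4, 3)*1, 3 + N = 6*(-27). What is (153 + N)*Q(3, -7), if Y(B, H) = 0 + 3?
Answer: -48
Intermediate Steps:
Y(B, H) = 3
N = -165 (N = -3 + 6*(-27) = -3 - 162 = -165)
U = 3 (U = 3*1 = 3)
Q(w, p) = 3 + (6 + p)² (Q(w, p) = 3 + (p + 6)² = 3 + (6 + p)²)
(153 + N)*Q(3, -7) = (153 - 165)*(3 + (6 - 7)²) = -12*(3 + (-1)²) = -12*(3 + 1) = -12*4 = -48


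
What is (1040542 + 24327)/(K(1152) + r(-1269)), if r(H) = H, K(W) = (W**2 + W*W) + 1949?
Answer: 1064869/2654888 ≈ 0.40110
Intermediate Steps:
K(W) = 1949 + 2*W**2 (K(W) = (W**2 + W**2) + 1949 = 2*W**2 + 1949 = 1949 + 2*W**2)
(1040542 + 24327)/(K(1152) + r(-1269)) = (1040542 + 24327)/((1949 + 2*1152**2) - 1269) = 1064869/((1949 + 2*1327104) - 1269) = 1064869/((1949 + 2654208) - 1269) = 1064869/(2656157 - 1269) = 1064869/2654888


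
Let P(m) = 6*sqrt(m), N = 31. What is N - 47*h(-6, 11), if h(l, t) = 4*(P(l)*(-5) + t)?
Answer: -2037 + 5640*I*sqrt(6) ≈ -2037.0 + 13815.0*I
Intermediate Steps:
h(l, t) = -120*sqrt(l) + 4*t (h(l, t) = 4*((6*sqrt(l))*(-5) + t) = 4*(-30*sqrt(l) + t) = 4*(t - 30*sqrt(l)) = -120*sqrt(l) + 4*t)
N - 47*h(-6, 11) = 31 - 47*(-120*I*sqrt(6) + 4*11) = 31 - 47*(-120*I*sqrt(6) + 44) = 31 - 47*(44 - 120*I*sqrt(6)) = 31 + (-2068 + 5640*I*sqrt(6)) = -2037 + 5640*I*sqrt(6)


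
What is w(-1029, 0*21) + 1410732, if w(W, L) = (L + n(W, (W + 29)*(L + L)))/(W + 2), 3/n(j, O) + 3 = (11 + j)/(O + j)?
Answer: 2997612232803/2124863 ≈ 1.4107e+6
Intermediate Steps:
n(j, O) = 3/(-3 + (11 + j)/(O + j))
w(W, L) = (L + 3*(-W - 2*L*(29 + W))/(-11 + 2*W + 6*L*(29 + W)))/(2 + W) (w(W, L) = (L + 3*(-(W + 29)*(L + L) - W)/(-11 + 2*W + 3*((W + 29)*(L + L))))/(W + 2) = (L + 3*(-(29 + W)*2*L - W)/(-11 + 2*W + 3*((29 + W)*(2*L))))/(2 + W) = (L + 3*(-2*L*(29 + W) - W)/(-11 + 2*W + 3*(2*L*(29 + W))))/(2 + W) = (L + 3*(-2*L*(29 + W) - W)/(-11 + 2*W + 6*L*(29 + W)))/(2 + W) = (L + 3*(-W - 2*L*(29 + W))/(-11 + 2*W + 6*L*(29 + W)))/(2 + W))
w(-1029, 0*21) + 1410732 = (-3*(-1029) + (0*21)*(-11 + 2*(-1029) + 6*(0*21)*(29 - 1029)) - 6*0*21*(29 - 1029))/((2 - 1029)*(-11 + 2*(-1029) + 6*(0*21)*(29 - 1029))) + 1410732 = (3087 + 0*(-11 - 2058 + 6*0*(-1000)) - 6*0*(-1000))/((-1027)*(-11 - 2058 + 6*0*(-1000))) + 1410732 = -(3087 + 0*(-11 - 2058 + 0) + 0)/(1027*(-11 - 2058 + 0)) + 1410732 = -1/1027*(3087 + 0*(-2069) + 0)/(-2069) + 1410732 = -1/1027*(-1/2069)*(3087 + 0 + 0) + 1410732 = -1/1027*(-1/2069)*3087 + 1410732 = 3087/2124863 + 1410732 = 2997612232803/2124863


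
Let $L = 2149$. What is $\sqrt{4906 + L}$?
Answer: $\sqrt{7055} \approx 83.994$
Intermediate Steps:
$\sqrt{4906 + L} = \sqrt{4906 + 2149} = \sqrt{7055}$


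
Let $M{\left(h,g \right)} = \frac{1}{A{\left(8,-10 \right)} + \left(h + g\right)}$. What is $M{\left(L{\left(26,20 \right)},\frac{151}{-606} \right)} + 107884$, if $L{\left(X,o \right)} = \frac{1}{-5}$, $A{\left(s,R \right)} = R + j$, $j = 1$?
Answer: $\frac{3088823774}{28631} \approx 1.0788 \cdot 10^{5}$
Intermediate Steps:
$A{\left(s,R \right)} = 1 + R$ ($A{\left(s,R \right)} = R + 1 = 1 + R$)
$L{\left(X,o \right)} = - \frac{1}{5}$
$M{\left(h,g \right)} = \frac{1}{-9 + g + h}$ ($M{\left(h,g \right)} = \frac{1}{\left(1 - 10\right) + \left(h + g\right)} = \frac{1}{-9 + \left(g + h\right)} = \frac{1}{-9 + g + h}$)
$M{\left(L{\left(26,20 \right)},\frac{151}{-606} \right)} + 107884 = \frac{1}{-9 + \frac{151}{-606} - \frac{1}{5}} + 107884 = \frac{1}{-9 + 151 \left(- \frac{1}{606}\right) - \frac{1}{5}} + 107884 = \frac{1}{-9 - \frac{151}{606} - \frac{1}{5}} + 107884 = \frac{1}{- \frac{28631}{3030}} + 107884 = - \frac{3030}{28631} + 107884 = \frac{3088823774}{28631}$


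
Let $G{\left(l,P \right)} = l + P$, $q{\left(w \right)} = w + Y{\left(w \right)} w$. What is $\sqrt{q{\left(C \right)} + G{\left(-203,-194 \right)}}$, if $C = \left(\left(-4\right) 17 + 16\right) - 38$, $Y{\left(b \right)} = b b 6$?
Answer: $i \sqrt{4374487} \approx 2091.5 i$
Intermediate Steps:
$Y{\left(b \right)} = 6 b^{2}$ ($Y{\left(b \right)} = b^{2} \cdot 6 = 6 b^{2}$)
$C = -90$ ($C = \left(-68 + 16\right) - 38 = -52 - 38 = -90$)
$q{\left(w \right)} = w + 6 w^{3}$ ($q{\left(w \right)} = w + 6 w^{2} w = w + 6 w^{3}$)
$G{\left(l,P \right)} = P + l$
$\sqrt{q{\left(C \right)} + G{\left(-203,-194 \right)}} = \sqrt{\left(-90 + 6 \left(-90\right)^{3}\right) - 397} = \sqrt{\left(-90 + 6 \left(-729000\right)\right) - 397} = \sqrt{\left(-90 - 4374000\right) - 397} = \sqrt{-4374090 - 397} = \sqrt{-4374487} = i \sqrt{4374487}$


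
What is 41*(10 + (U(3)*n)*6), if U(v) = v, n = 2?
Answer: 1886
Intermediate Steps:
41*(10 + (U(3)*n)*6) = 41*(10 + (3*2)*6) = 41*(10 + 6*6) = 41*(10 + 36) = 41*46 = 1886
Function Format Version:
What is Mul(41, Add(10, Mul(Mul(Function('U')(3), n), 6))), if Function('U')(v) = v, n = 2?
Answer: 1886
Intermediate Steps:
Mul(41, Add(10, Mul(Mul(Function('U')(3), n), 6))) = Mul(41, Add(10, Mul(Mul(3, 2), 6))) = Mul(41, Add(10, Mul(6, 6))) = Mul(41, Add(10, 36)) = Mul(41, 46) = 1886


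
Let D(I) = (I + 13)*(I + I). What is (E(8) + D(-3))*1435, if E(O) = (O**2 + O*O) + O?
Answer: 109060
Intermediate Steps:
D(I) = 2*I*(13 + I) (D(I) = (13 + I)*(2*I) = 2*I*(13 + I))
E(O) = O + 2*O**2 (E(O) = (O**2 + O**2) + O = 2*O**2 + O = O + 2*O**2)
(E(8) + D(-3))*1435 = (8*(1 + 2*8) + 2*(-3)*(13 - 3))*1435 = (8*(1 + 16) + 2*(-3)*10)*1435 = (8*17 - 60)*1435 = (136 - 60)*1435 = 76*1435 = 109060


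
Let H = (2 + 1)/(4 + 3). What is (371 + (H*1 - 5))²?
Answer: 6579225/49 ≈ 1.3427e+5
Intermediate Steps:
H = 3/7 ≈ 0.42857
(371 + (H*1 - 5))² = (371 + ((3/7)*1 - 5))² = (371 + (3/7 - 5))² = (371 - 32/7)² = (2565/7)² = 6579225/49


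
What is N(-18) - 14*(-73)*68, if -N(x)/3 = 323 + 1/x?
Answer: 411163/6 ≈ 68527.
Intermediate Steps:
N(x) = -969 - 3/x (N(x) = -3*(323 + 1/x) = -969 - 3/x)
N(-18) - 14*(-73)*68 = (-969 - 3/(-18)) - 14*(-73)*68 = (-969 - 3*(-1/18)) + 1022*68 = (-969 + ⅙) + 69496 = -5813/6 + 69496 = 411163/6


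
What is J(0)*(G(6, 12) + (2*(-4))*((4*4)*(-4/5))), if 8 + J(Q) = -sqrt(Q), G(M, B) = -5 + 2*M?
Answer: -4376/5 ≈ -875.20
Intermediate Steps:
J(Q) = -8 - sqrt(Q)
J(0)*(G(6, 12) + (2*(-4))*((4*4)*(-4/5))) = (-8 - sqrt(0))*((-5 + 2*6) + (2*(-4))*((4*4)*(-4/5))) = (-8 - 1*0)*((-5 + 12) - 128*(-4*1/5)) = (-8 + 0)*(7 - 128*(-4)/5) = -8*(7 - 8*(-64/5)) = -8*(7 + 512/5) = -8*547/5 = -4376/5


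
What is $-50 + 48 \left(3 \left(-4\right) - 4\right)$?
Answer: $-818$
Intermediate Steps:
$-50 + 48 \left(3 \left(-4\right) - 4\right) = -50 + 48 \left(-12 - 4\right) = -50 + 48 \left(-16\right) = -50 - 768 = -818$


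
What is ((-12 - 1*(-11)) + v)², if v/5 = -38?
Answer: 36481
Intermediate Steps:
v = -190 (v = 5*(-38) = -190)
((-12 - 1*(-11)) + v)² = ((-12 - 1*(-11)) - 190)² = ((-12 + 11) - 190)² = (-1 - 190)² = (-191)² = 36481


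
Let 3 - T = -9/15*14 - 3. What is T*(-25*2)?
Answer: -720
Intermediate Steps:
T = 72/5 (T = 3 - (-9/15*14 - 3) = 3 - (-9*1/15*14 - 3) = 3 - (-3/5*14 - 3) = 3 - (-42/5 - 3) = 3 - 1*(-57/5) = 3 + 57/5 = 72/5 ≈ 14.400)
T*(-25*2) = 72*(-25*2)/5 = (72/5)*(-50) = -720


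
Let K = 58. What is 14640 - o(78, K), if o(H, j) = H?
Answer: 14562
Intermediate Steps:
14640 - o(78, K) = 14640 - 1*78 = 14640 - 78 = 14562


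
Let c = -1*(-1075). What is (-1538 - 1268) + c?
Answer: -1731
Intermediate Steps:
c = 1075
(-1538 - 1268) + c = (-1538 - 1268) + 1075 = -2806 + 1075 = -1731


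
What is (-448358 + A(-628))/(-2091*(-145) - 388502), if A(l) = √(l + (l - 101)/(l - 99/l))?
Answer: 448358/85307 - 4*I*√6090549177805/33635270495 ≈ 5.2558 - 0.00029349*I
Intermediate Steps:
A(l) = √(l + (-101 + l)/(l - 99/l))
(-448358 + A(-628))/(-2091*(-145) - 388502) = (-448358 + √(-628*(-200 - 628 + (-628)²)/(-99 + (-628)²)))/(-2091*(-145) - 388502) = (-448358 + √(-628*(-200 - 628 + 394384)/(-99 + 394384)))/(303195 - 388502) = (-448358 + √(-628*393556/394285))/(-85307) = (-448358 + √(-628*1/394285*393556))*(-1/85307) = (-448358 + √(-247153168/394285))*(-1/85307) = (-448358 + 4*I*√6090549177805/394285)*(-1/85307) = 448358/85307 - 4*I*√6090549177805/33635270495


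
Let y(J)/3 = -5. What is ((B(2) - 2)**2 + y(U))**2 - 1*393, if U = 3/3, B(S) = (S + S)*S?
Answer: 48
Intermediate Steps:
B(S) = 2*S**2 (B(S) = (2*S)*S = 2*S**2)
U = 1 (U = 3*(1/3) = 1)
y(J) = -15 (y(J) = 3*(-5) = -15)
((B(2) - 2)**2 + y(U))**2 - 1*393 = ((2*2**2 - 2)**2 - 15)**2 - 1*393 = ((2*4 - 2)**2 - 15)**2 - 393 = ((8 - 2)**2 - 15)**2 - 393 = (6**2 - 15)**2 - 393 = (36 - 15)**2 - 393 = 21**2 - 393 = 441 - 393 = 48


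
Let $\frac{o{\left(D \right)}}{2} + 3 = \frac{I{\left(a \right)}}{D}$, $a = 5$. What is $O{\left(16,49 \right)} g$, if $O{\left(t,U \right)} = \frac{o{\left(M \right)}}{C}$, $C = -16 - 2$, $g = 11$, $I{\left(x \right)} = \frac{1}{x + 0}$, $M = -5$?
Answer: $\frac{836}{225} \approx 3.7156$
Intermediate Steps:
$I{\left(x \right)} = \frac{1}{x}$
$o{\left(D \right)} = -6 + \frac{2}{5 D}$ ($o{\left(D \right)} = -6 + 2 \frac{1}{5 D} = -6 + \frac{2}{5 D}$)
$C = -18$
$O{\left(t,U \right)} = \frac{76}{225}$ ($O{\left(t,U \right)} = \frac{-6 + \frac{2}{5 \left(-5\right)}}{-18} = \left(-6 + \frac{2}{5} \left(- \frac{1}{5}\right)\right) \left(- \frac{1}{18}\right) = \left(-6 - \frac{2}{25}\right) \left(- \frac{1}{18}\right) = \left(- \frac{152}{25}\right) \left(- \frac{1}{18}\right) = \frac{76}{225}$)
$O{\left(16,49 \right)} g = \frac{76}{225} \cdot 11 = \frac{836}{225}$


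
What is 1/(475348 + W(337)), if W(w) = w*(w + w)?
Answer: 1/702486 ≈ 1.4235e-6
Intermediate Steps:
W(w) = 2*w² (W(w) = w*(2*w) = 2*w²)
1/(475348 + W(337)) = 1/(475348 + 2*337²) = 1/(475348 + 2*113569) = 1/(475348 + 227138) = 1/702486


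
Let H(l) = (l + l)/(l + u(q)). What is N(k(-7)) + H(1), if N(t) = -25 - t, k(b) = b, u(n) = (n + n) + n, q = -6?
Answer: -308/17 ≈ -18.118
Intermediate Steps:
u(n) = 3*n (u(n) = 2*n + n = 3*n)
H(l) = 2*l/(-18 + l) (H(l) = (l + l)/(l + 3*(-6)) = (2*l)/(l - 18) = (2*l)/(-18 + l) = 2*l/(-18 + l))
N(k(-7)) + H(1) = (-25 - 1*(-7)) + 2*1/(-18 + 1) = (-25 + 7) + 2*1/(-17) = -18 + 2*1*(-1/17) = -18 - 2/17 = -308/17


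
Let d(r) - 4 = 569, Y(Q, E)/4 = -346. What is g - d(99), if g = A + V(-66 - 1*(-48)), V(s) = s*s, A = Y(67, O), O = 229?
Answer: -1633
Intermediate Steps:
Y(Q, E) = -1384 (Y(Q, E) = 4*(-346) = -1384)
d(r) = 573 (d(r) = 4 + 569 = 573)
A = -1384
V(s) = s²
g = -1060 (g = -1384 + (-66 - 1*(-48))² = -1384 + (-66 + 48)² = -1384 + (-18)² = -1384 + 324 = -1060)
g - d(99) = -1060 - 1*573 = -1060 - 573 = -1633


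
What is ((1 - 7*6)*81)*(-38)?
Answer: 126198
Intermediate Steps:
((1 - 7*6)*81)*(-38) = ((1 - 42)*81)*(-38) = -41*81*(-38) = -3321*(-38) = 126198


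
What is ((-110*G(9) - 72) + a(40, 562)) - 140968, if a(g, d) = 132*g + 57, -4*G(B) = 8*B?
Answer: -133723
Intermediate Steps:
G(B) = -2*B
a(g, d) = 57 + 132*g
((-110*G(9) - 72) + a(40, 562)) - 140968 = ((-(-220)*9 - 72) + (57 + 132*40)) - 140968 = ((-110*(-18) - 72) + (57 + 5280)) - 140968 = ((1980 - 72) + 5337) - 140968 = (1908 + 5337) - 140968 = 7245 - 140968 = -133723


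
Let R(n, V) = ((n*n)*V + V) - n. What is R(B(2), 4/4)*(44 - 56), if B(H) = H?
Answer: -36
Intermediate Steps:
R(n, V) = V - n + V*n² (R(n, V) = (n²*V + V) - n = (V*n² + V) - n = (V + V*n²) - n = V - n + V*n²)
R(B(2), 4/4)*(44 - 56) = (4/4 - 1*2 + (4/4)*2²)*(44 - 56) = (4*(¼) - 2 + (4*(¼))*4)*(-12) = (1 - 2 + 1*4)*(-12) = (1 - 2 + 4)*(-12) = 3*(-12) = -36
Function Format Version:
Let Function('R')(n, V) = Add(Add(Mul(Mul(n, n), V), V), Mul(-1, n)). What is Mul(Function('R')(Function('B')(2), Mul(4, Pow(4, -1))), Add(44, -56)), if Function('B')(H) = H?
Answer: -36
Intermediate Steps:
Function('R')(n, V) = Add(V, Mul(-1, n), Mul(V, Pow(n, 2))) (Function('R')(n, V) = Add(Add(Mul(Pow(n, 2), V), V), Mul(-1, n)) = Add(Add(Mul(V, Pow(n, 2)), V), Mul(-1, n)) = Add(Add(V, Mul(V, Pow(n, 2))), Mul(-1, n)) = Add(V, Mul(-1, n), Mul(V, Pow(n, 2))))
Mul(Function('R')(Function('B')(2), Mul(4, Pow(4, -1))), Add(44, -56)) = Mul(Add(Mul(4, Pow(4, -1)), Mul(-1, 2), Mul(Mul(4, Pow(4, -1)), Pow(2, 2))), Add(44, -56)) = Mul(Add(Mul(4, Rational(1, 4)), -2, Mul(Mul(4, Rational(1, 4)), 4)), -12) = Mul(Add(1, -2, Mul(1, 4)), -12) = Mul(Add(1, -2, 4), -12) = Mul(3, -12) = -36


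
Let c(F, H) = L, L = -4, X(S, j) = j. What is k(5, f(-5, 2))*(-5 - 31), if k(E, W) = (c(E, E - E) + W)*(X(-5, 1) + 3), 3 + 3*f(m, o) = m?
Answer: 960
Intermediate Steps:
c(F, H) = -4
f(m, o) = -1 + m/3
k(E, W) = -16 + 4*W (k(E, W) = (-4 + W)*(1 + 3) = (-4 + W)*4 = -16 + 4*W)
k(5, f(-5, 2))*(-5 - 31) = (-16 + 4*(-1 + (⅓)*(-5)))*(-5 - 31) = (-16 + 4*(-1 - 5/3))*(-36) = (-16 + 4*(-8/3))*(-36) = (-16 - 32/3)*(-36) = -80/3*(-36) = 960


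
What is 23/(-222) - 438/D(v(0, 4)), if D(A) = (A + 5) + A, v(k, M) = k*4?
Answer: -97351/1110 ≈ -87.704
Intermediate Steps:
v(k, M) = 4*k
D(A) = 5 + 2*A (D(A) = (5 + A) + A = 5 + 2*A)
23/(-222) - 438/D(v(0, 4)) = 23/(-222) - 438/(5 + 2*(4*0)) = 23*(-1/222) - 438/(5 + 2*0) = -23/222 - 438/(5 + 0) = -23/222 - 438/5 = -97351/1110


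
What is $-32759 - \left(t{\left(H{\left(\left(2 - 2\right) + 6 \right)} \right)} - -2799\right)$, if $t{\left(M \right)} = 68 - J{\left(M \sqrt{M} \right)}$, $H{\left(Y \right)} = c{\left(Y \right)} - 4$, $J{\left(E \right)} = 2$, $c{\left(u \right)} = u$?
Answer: $-35624$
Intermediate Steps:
$H{\left(Y \right)} = -4 + Y$ ($H{\left(Y \right)} = Y - 4 = -4 + Y$)
$t{\left(M \right)} = 66$ ($t{\left(M \right)} = 68 - 2 = 66$)
$-32759 - \left(t{\left(H{\left(\left(2 - 2\right) + 6 \right)} \right)} - -2799\right) = -32759 - \left(66 - -2799\right) = -32759 - \left(66 + 2799\right) = -32759 - 2865 = -35624$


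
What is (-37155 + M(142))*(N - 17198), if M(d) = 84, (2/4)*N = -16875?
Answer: 1888693308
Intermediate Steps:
N = -33750 (N = 2*(-16875) = -33750)
(-37155 + M(142))*(N - 17198) = (-37155 + 84)*(-33750 - 17198) = -37071*(-50948) = 1888693308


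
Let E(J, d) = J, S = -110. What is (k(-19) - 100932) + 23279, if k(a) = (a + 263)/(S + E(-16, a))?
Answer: -4892261/63 ≈ -77655.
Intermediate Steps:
k(a) = -263/126 - a/126 (k(a) = (a + 263)/(-110 - 16) = (263 + a)/(-126) = (263 + a)*(-1/126) = -263/126 - a/126)
(k(-19) - 100932) + 23279 = ((-263/126 - 1/126*(-19)) - 100932) + 23279 = ((-263/126 + 19/126) - 100932) + 23279 = (-122/63 - 100932) + 23279 = -6358838/63 + 23279 = -4892261/63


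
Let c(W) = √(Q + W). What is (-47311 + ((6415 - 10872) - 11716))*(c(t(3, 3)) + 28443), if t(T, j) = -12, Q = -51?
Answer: -1805675412 - 190452*I*√7 ≈ -1.8057e+9 - 5.0389e+5*I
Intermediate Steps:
c(W) = √(-51 + W)
(-47311 + ((6415 - 10872) - 11716))*(c(t(3, 3)) + 28443) = (-47311 + ((6415 - 10872) - 11716))*(√(-51 - 12) + 28443) = (-47311 + (-4457 - 11716))*(√(-63) + 28443) = (-47311 - 16173)*(3*I*√7 + 28443) = -63484*(28443 + 3*I*√7) = -1805675412 - 190452*I*√7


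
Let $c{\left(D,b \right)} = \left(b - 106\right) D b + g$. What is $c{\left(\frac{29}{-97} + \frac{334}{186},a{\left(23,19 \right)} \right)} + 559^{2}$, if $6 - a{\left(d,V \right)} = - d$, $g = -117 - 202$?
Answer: $\frac{2785863436}{9021} \approx 3.0882 \cdot 10^{5}$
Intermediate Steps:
$g = -319$ ($g = -117 - 202 = -319$)
$a{\left(d,V \right)} = 6 + d$ ($a{\left(d,V \right)} = 6 - - d = 6 + d$)
$c{\left(D,b \right)} = -319 + D b \left(-106 + b\right)$ ($c{\left(D,b \right)} = \left(b - 106\right) D b - 319 = \left(-106 + b\right) D b - 319 = D \left(-106 + b\right) b - 319 = D b \left(-106 + b\right) - 319 = -319 + D b \left(-106 + b\right)$)
$c{\left(\frac{29}{-97} + \frac{334}{186},a{\left(23,19 \right)} \right)} + 559^{2} = \left(-319 + \left(\frac{29}{-97} + \frac{334}{186}\right) \left(6 + 23\right)^{2} - 106 \left(\frac{29}{-97} + \frac{334}{186}\right) \left(6 + 23\right)\right) + 559^{2} = \left(-319 + \left(29 \left(- \frac{1}{97}\right) + 334 \cdot \frac{1}{186}\right) 29^{2} - 106 \left(29 \left(- \frac{1}{97}\right) + 334 \cdot \frac{1}{186}\right) 29\right) + 312481 = \left(-319 + \left(- \frac{29}{97} + \frac{167}{93}\right) 841 - 106 \left(- \frac{29}{97} + \frac{167}{93}\right) 29\right) + 312481 = \left(-319 + \frac{13502}{9021} \cdot 841 - \frac{1431212}{9021} \cdot 29\right) + 312481 = \left(-319 + \frac{11355182}{9021} - \frac{41505148}{9021}\right) + 312481 = - \frac{33027665}{9021} + 312481 = \frac{2785863436}{9021}$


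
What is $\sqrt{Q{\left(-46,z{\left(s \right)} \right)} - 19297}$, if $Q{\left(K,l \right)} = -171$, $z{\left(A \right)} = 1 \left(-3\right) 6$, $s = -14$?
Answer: $2 i \sqrt{4867} \approx 139.53 i$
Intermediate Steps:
$z{\left(A \right)} = -18$ ($z{\left(A \right)} = \left(-3\right) 6 = -18$)
$\sqrt{Q{\left(-46,z{\left(s \right)} \right)} - 19297} = \sqrt{-171 - 19297} = \sqrt{-19468} = 2 i \sqrt{4867}$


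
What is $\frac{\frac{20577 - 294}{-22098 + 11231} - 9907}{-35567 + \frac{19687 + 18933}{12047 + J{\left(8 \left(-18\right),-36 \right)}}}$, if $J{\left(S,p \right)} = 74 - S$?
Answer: $\frac{264138186356}{948016726109} \approx 0.27862$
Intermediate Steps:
$\frac{\frac{20577 - 294}{-22098 + 11231} - 9907}{-35567 + \frac{19687 + 18933}{12047 + J{\left(8 \left(-18\right),-36 \right)}}} = \frac{\frac{20577 - 294}{-22098 + 11231} - 9907}{-35567 + \frac{19687 + 18933}{12047 - \left(-74 + 8 \left(-18\right)\right)}} = \frac{\frac{20283}{-10867} - 9907}{-35567 + \frac{38620}{12047 + \left(74 - -144\right)}} = \frac{20283 \left(- \frac{1}{10867}\right) - 9907}{-35567 + \frac{38620}{12047 + \left(74 + 144\right)}} = \frac{- \frac{20283}{10867} - 9907}{-35567 + \frac{38620}{12047 + 218}} = - \frac{107679652}{10867 \left(-35567 + \frac{38620}{12265}\right)} = - \frac{107679652}{10867 \left(-35567 + 38620 \cdot \frac{1}{12265}\right)} = - \frac{107679652}{10867 \left(-35567 + \frac{7724}{2453}\right)} = - \frac{107679652}{10867 \left(- \frac{87238127}{2453}\right)} = \left(- \frac{107679652}{10867}\right) \left(- \frac{2453}{87238127}\right) = \frac{264138186356}{948016726109}$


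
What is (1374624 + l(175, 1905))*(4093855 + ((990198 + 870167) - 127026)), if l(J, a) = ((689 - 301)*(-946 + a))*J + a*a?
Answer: 408601380654306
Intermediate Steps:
l(J, a) = a² + J*(-367048 + 388*a) (l(J, a) = (388*(-946 + a))*J + a² = (-367048 + 388*a)*J + a² = J*(-367048 + 388*a) + a² = a² + J*(-367048 + 388*a))
(1374624 + l(175, 1905))*(4093855 + ((990198 + 870167) - 127026)) = (1374624 + (1905² - 367048*175 + 388*175*1905))*(4093855 + ((990198 + 870167) - 127026)) = (1374624 + (3629025 - 64233400 + 129349500))*(4093855 + (1860365 - 127026)) = (1374624 + 68745125)*(4093855 + 1733339) = 70119749*5827194 = 408601380654306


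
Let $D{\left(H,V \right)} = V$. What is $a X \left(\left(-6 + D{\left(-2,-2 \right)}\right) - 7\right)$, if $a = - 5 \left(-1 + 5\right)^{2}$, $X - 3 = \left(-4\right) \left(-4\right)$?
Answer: $22800$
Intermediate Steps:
$X = 19$ ($X = 3 - -16 = 3 + 16 = 19$)
$a = -80$ ($a = - 5 \cdot 4^{2} = \left(-5\right) 16 = -80$)
$a X \left(\left(-6 + D{\left(-2,-2 \right)}\right) - 7\right) = \left(-80\right) 19 \left(\left(-6 - 2\right) - 7\right) = - 1520 \left(-8 - 7\right) = \left(-1520\right) \left(-15\right) = 22800$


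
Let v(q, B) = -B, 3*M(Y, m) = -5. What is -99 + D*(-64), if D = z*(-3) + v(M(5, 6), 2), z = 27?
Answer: 5213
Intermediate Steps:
M(Y, m) = -5/3 (M(Y, m) = (⅓)*(-5) = -5/3)
D = -83 (D = 27*(-3) - 1*2 = -81 - 2 = -83)
-99 + D*(-64) = -99 - 83*(-64) = -99 + 5312 = 5213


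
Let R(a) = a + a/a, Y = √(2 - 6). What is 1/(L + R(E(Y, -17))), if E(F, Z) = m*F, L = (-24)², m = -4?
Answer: 577/332993 + 8*I/332993 ≈ 0.0017328 + 2.4025e-5*I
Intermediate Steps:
Y = 2*I (Y = √(-4) = 2*I ≈ 2.0*I)
L = 576
E(F, Z) = -4*F
R(a) = 1 + a (R(a) = a + 1 = 1 + a)
1/(L + R(E(Y, -17))) = 1/(576 + (1 - 8*I)) = 1/(577 - 8*I) = (577 + 8*I)/332993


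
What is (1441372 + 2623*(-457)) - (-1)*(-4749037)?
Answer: -4506376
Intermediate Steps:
(1441372 + 2623*(-457)) - (-1)*(-4749037) = (1441372 - 1198711) - 1*4749037 = 242661 - 4749037 = -4506376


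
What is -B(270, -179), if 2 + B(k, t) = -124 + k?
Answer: -144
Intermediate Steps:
B(k, t) = -126 + k (B(k, t) = -2 + (-124 + k) = -126 + k)
-B(270, -179) = -(-126 + 270) = -1*144 = -144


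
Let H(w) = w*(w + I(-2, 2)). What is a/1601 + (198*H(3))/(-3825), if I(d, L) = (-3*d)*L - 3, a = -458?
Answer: -1462642/680425 ≈ -2.1496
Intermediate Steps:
I(d, L) = -3 - 3*L*d (I(d, L) = -3*L*d - 3 = -3 - 3*L*d)
H(w) = w*(9 + w) (H(w) = w*(w + (-3 - 3*2*(-2))) = w*(w + (-3 + 12)) = w*(w + 9) = w*(9 + w))
a/1601 + (198*H(3))/(-3825) = -458/1601 + (198*(3*(9 + 3)))/(-3825) = -458*1/1601 + (198*(3*12))*(-1/3825) = -458/1601 + (198*36)*(-1/3825) = -458/1601 + 7128*(-1/3825) = -458/1601 - 792/425 = -1462642/680425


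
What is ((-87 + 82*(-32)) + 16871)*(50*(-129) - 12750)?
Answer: -271872000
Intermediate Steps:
((-87 + 82*(-32)) + 16871)*(50*(-129) - 12750) = ((-87 - 2624) + 16871)*(-6450 - 12750) = (-2711 + 16871)*(-19200) = 14160*(-19200) = -271872000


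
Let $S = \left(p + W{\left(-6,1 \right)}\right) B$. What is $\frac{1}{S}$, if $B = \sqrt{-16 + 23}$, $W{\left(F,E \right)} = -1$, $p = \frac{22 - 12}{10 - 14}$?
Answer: $- \frac{2 \sqrt{7}}{49} \approx -0.10799$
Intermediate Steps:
$p = - \frac{5}{2}$ ($p = \frac{10}{-4} = 10 \left(- \frac{1}{4}\right) = - \frac{5}{2} \approx -2.5$)
$B = \sqrt{7} \approx 2.6458$
$S = - \frac{7 \sqrt{7}}{2}$ ($S = \left(- \frac{5}{2} - 1\right) \sqrt{7} = - \frac{7 \sqrt{7}}{2} \approx -9.2601$)
$\frac{1}{S} = \frac{1}{\left(- \frac{7}{2}\right) \sqrt{7}} = - \frac{2 \sqrt{7}}{49}$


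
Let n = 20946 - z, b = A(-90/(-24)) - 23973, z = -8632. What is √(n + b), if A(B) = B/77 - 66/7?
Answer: √132705727/154 ≈ 74.804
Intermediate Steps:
A(B) = -66/7 + B/77 (A(B) = B*(1/77) - 66*⅐ = B/77 - 66/7 = -66/7 + B/77)
b = -7386573/308 (b = (-66/7 + (-90/(-24))/77) - 23973 = (-66/7 + (-90*(-1/24))/77) - 23973 = (-66/7 + (1/77)*(15/4)) - 23973 = (-66/7 + 15/308) - 23973 = -2889/308 - 23973 = -7386573/308 ≈ -23982.)
n = 29578 (n = 20946 - 1*(-8632) = 20946 + 8632 = 29578)
√(n + b) = √(29578 - 7386573/308) = √(1723451/308) = √132705727/154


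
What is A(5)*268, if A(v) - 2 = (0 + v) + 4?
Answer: 2948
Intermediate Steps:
A(v) = 6 + v (A(v) = 2 + ((0 + v) + 4) = 2 + (v + 4) = 2 + (4 + v) = 6 + v)
A(5)*268 = (6 + 5)*268 = 11*268 = 2948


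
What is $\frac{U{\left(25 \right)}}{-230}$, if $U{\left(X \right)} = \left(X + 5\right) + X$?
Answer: $- \frac{11}{46} \approx -0.23913$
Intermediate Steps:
$U{\left(X \right)} = 5 + 2 X$ ($U{\left(X \right)} = \left(5 + X\right) + X = 5 + 2 X$)
$\frac{U{\left(25 \right)}}{-230} = \frac{5 + 2 \cdot 25}{-230} = \left(5 + 50\right) \left(- \frac{1}{230}\right) = 55 \left(- \frac{1}{230}\right) = - \frac{11}{46}$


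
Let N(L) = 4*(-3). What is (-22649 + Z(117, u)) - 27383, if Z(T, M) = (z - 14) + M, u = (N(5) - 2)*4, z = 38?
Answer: -50064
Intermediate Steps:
N(L) = -12
u = -56 (u = (-12 - 2)*4 = -14*4 = -56)
Z(T, M) = 24 + M (Z(T, M) = (38 - 14) + M = 24 + M)
(-22649 + Z(117, u)) - 27383 = (-22649 + (24 - 56)) - 27383 = (-22649 - 32) - 27383 = -22681 - 27383 = -50064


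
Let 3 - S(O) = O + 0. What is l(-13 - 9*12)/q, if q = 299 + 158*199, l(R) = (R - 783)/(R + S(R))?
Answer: -904/95223 ≈ -0.0094935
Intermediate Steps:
S(O) = 3 - O (S(O) = 3 - (O + 0) = 3 - O)
l(R) = -261 + R/3 (l(R) = (R - 783)/(R + (3 - R)) = (-783 + R)/3 = (-783 + R)*(⅓) = -261 + R/3)
q = 31741 (q = 299 + 31442 = 31741)
l(-13 - 9*12)/q = (-261 + (-13 - 9*12)/3)/31741 = (-261 + (-13 - 108)/3)*(1/31741) = (-261 + (⅓)*(-121))*(1/31741) = (-261 - 121/3)*(1/31741) = -904/3*1/31741 = -904/95223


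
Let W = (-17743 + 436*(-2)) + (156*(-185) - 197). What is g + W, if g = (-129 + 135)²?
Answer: -47636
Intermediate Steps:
g = 36 (g = 6² = 36)
W = -47672 (W = (-17743 - 872) + (-28860 - 197) = -18615 - 29057 = -47672)
g + W = 36 - 47672 = -47636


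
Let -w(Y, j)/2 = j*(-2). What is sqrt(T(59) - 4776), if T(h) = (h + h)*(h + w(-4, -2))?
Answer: 3*sqrt(138) ≈ 35.242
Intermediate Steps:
w(Y, j) = 4*j (w(Y, j) = -2*j*(-2) = -(-4)*j = 4*j)
T(h) = 2*h*(-8 + h) (T(h) = (h + h)*(h + 4*(-2)) = (2*h)*(h - 8) = (2*h)*(-8 + h) = 2*h*(-8 + h))
sqrt(T(59) - 4776) = sqrt(2*59*(-8 + 59) - 4776) = sqrt(2*59*51 - 4776) = sqrt(6018 - 4776) = sqrt(1242) = 3*sqrt(138)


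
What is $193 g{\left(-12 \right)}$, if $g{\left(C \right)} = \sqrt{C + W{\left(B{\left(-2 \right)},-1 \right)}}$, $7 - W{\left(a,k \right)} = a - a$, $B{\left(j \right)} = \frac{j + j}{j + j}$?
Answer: $193 i \sqrt{5} \approx 431.56 i$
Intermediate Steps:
$B{\left(j \right)} = 1$ ($B{\left(j \right)} = \frac{2 j}{2 j} = 2 j \frac{1}{2 j} = 1$)
$W{\left(a,k \right)} = 7$ ($W{\left(a,k \right)} = 7 - \left(a - a\right) = 7 - 0 = 7 + 0 = 7$)
$g{\left(C \right)} = \sqrt{7 + C}$ ($g{\left(C \right)} = \sqrt{C + 7} = \sqrt{7 + C}$)
$193 g{\left(-12 \right)} = 193 \sqrt{7 - 12} = 193 \sqrt{-5} = 193 i \sqrt{5}$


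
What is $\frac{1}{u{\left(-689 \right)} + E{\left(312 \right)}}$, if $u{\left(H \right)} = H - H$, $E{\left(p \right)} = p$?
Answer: $\frac{1}{312} \approx 0.0032051$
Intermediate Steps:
$u{\left(H \right)} = 0$
$\frac{1}{u{\left(-689 \right)} + E{\left(312 \right)}} = \frac{1}{0 + 312} = \frac{1}{312}$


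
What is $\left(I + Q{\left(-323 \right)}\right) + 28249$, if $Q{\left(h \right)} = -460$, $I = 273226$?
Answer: $301015$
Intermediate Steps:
$\left(I + Q{\left(-323 \right)}\right) + 28249 = \left(273226 - 460\right) + 28249 = 272766 + 28249 = 301015$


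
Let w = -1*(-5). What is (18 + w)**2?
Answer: 529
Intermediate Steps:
w = 5
(18 + w)**2 = (18 + 5)**2 = 23**2 = 529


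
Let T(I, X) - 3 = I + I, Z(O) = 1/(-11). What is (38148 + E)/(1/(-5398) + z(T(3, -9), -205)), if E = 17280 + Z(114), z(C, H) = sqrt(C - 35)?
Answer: -3291198386/8333583555 - 17765888887628*I*sqrt(26)/8333583555 ≈ -0.39493 - 10870.0*I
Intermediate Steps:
Z(O) = -1/11
T(I, X) = 3 + 2*I (T(I, X) = 3 + (I + I) = 3 + 2*I)
z(C, H) = sqrt(-35 + C)
E = 190079/11 (E = 17280 - 1/11 = 190079/11 ≈ 17280.)
(38148 + E)/(1/(-5398) + z(T(3, -9), -205)) = (38148 + 190079/11)/(1/(-5398) + sqrt(-35 + (3 + 2*3))) = 609707/(11*(-1/5398 + sqrt(-35 + (3 + 6)))) = 609707/(11*(-1/5398 + sqrt(-35 + 9))) = 609707/(11*(-1/5398 + sqrt(-26))) = 609707/(11*(-1/5398 + I*sqrt(26)))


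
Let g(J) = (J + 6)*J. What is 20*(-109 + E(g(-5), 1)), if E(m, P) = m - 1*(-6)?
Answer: -2160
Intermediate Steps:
g(J) = J*(6 + J) (g(J) = (6 + J)*J = J*(6 + J))
E(m, P) = 6 + m (E(m, P) = m + 6 = 6 + m)
20*(-109 + E(g(-5), 1)) = 20*(-109 + (6 - 5*(6 - 5))) = 20*(-109 + (6 - 5*1)) = 20*(-109 + (6 - 5)) = 20*(-109 + 1) = 20*(-108) = -2160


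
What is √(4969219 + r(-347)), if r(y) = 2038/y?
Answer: √598337983385/347 ≈ 2229.2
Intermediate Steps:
√(4969219 + r(-347)) = √(4969219 + 2038/(-347)) = √(4969219 + 2038*(-1/347)) = √(4969219 - 2038/347) = √(1724316955/347) = √598337983385/347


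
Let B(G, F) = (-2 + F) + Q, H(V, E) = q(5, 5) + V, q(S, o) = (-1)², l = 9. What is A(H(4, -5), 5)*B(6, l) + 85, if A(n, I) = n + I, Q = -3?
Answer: 125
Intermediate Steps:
q(S, o) = 1
H(V, E) = 1 + V
B(G, F) = -5 + F (B(G, F) = (-2 + F) - 3 = -5 + F)
A(n, I) = I + n
A(H(4, -5), 5)*B(6, l) + 85 = (5 + (1 + 4))*(-5 + 9) + 85 = (5 + 5)*4 + 85 = 10*4 + 85 = 40 + 85 = 125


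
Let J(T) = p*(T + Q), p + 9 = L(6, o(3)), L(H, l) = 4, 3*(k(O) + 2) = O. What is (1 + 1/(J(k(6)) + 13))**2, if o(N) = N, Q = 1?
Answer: 81/64 ≈ 1.2656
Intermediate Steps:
k(O) = -2 + O/3
p = -5 (p = -9 + 4 = -5)
J(T) = -5 - 5*T (J(T) = -5*(T + 1) = -5*(1 + T) = -5 - 5*T)
(1 + 1/(J(k(6)) + 13))**2 = (1 + 1/((-5 - 5*(-2 + (1/3)*6)) + 13))**2 = (1 + 1/((-5 - 5*(-2 + 2)) + 13))**2 = (1 + 1/((-5 - 5*0) + 13))**2 = (1 + 1/((-5 + 0) + 13))**2 = (1 + 1/(-5 + 13))**2 = (1 + 1/8)**2 = (9/8)**2 = 81/64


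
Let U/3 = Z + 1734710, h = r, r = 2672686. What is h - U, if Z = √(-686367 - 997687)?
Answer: -2531444 - 3*I*√1684054 ≈ -2.5314e+6 - 3893.1*I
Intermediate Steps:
h = 2672686
Z = I*√1684054 (Z = √(-1684054) = I*√1684054 ≈ 1297.7*I)
U = 5204130 + 3*I*√1684054 (U = 3*(I*√1684054 + 1734710) = 3*(1734710 + I*√1684054) = 5204130 + 3*I*√1684054 ≈ 5.2041e+6 + 3893.1*I)
h - U = 2672686 - (5204130 + 3*I*√1684054) = 2672686 + (-5204130 - 3*I*√1684054) = -2531444 - 3*I*√1684054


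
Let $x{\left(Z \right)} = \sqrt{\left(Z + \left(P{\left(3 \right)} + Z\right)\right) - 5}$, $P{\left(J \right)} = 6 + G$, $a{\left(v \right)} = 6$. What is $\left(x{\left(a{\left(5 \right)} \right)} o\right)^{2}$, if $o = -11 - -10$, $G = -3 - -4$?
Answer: $14$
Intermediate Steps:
$G = 1$ ($G = -3 + 4 = 1$)
$P{\left(J \right)} = 7$ ($P{\left(J \right)} = 6 + 1 = 7$)
$o = -1$ ($o = -11 + 10 = -1$)
$x{\left(Z \right)} = \sqrt{2 + 2 Z}$ ($x{\left(Z \right)} = \sqrt{\left(Z + \left(7 + Z\right)\right) - 5} = \sqrt{\left(7 + 2 Z\right) - 5} = \sqrt{2 + 2 Z}$)
$\left(x{\left(a{\left(5 \right)} \right)} o\right)^{2} = \left(\sqrt{2 + 2 \cdot 6} \left(-1\right)\right)^{2} = \left(\sqrt{2 + 12} \left(-1\right)\right)^{2} = \left(\sqrt{14} \left(-1\right)\right)^{2} = \left(- \sqrt{14}\right)^{2} = 14$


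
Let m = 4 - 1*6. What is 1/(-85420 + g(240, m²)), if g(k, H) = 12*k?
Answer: -1/82540 ≈ -1.2115e-5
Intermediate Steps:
m = -2 (m = 4 - 6 = -2)
1/(-85420 + g(240, m²)) = 1/(-85420 + 12*240) = 1/(-85420 + 2880) = 1/(-82540) = -1/82540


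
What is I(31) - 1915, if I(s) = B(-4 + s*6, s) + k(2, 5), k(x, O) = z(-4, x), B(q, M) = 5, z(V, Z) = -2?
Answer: -1912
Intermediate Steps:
k(x, O) = -2
I(s) = 3 (I(s) = 5 - 2 = 3)
I(31) - 1915 = 3 - 1915 = -1912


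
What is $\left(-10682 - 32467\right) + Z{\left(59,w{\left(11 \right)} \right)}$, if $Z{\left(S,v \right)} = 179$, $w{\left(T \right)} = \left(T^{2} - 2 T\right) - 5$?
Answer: $-42970$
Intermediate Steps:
$w{\left(T \right)} = -5 + T^{2} - 2 T$
$\left(-10682 - 32467\right) + Z{\left(59,w{\left(11 \right)} \right)} = \left(-10682 - 32467\right) + 179 = -43149 + 179 = -42970$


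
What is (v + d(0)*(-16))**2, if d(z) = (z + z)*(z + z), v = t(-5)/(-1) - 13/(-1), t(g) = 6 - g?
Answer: 4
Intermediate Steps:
v = 2 (v = (6 - 1*(-5))/(-1) - 13/(-1) = (6 + 5)*(-1) - 13*(-1) = 11*(-1) + 13 = -11 + 13 = 2)
d(z) = 4*z**2 (d(z) = (2*z)*(2*z) = 4*z**2)
(v + d(0)*(-16))**2 = (2 + (4*0**2)*(-16))**2 = (2 + (4*0)*(-16))**2 = (2 + 0*(-16))**2 = (2 + 0)**2 = 2**2 = 4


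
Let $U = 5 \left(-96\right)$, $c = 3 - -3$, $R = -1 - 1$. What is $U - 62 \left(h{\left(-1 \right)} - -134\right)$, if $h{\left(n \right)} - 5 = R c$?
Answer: $-8354$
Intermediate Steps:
$R = -2$
$c = 6$ ($c = 3 + 3 = 6$)
$h{\left(n \right)} = -7$ ($h{\left(n \right)} = 5 - 12 = -7$)
$U = -480$
$U - 62 \left(h{\left(-1 \right)} - -134\right) = -480 - 62 \left(-7 - -134\right) = -480 - 62 \left(-7 + 134\right) = -480 - 7874 = -8354$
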